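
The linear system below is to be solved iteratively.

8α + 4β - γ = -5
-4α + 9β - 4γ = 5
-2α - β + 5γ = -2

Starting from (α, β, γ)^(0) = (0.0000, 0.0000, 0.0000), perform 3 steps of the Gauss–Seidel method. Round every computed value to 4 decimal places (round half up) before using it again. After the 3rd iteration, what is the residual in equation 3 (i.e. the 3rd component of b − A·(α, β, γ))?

Iteration 1:
  α = (-5 - (4)·0.0000 - (-1)·0.0000) / (8) = -0.6250
  β = (5 - (-4)·-0.6250 - (-4)·0.0000) / (9) = 0.2778
  γ = (-2 - (-2)·-0.6250 - (-1)·0.2778) / (5) = -0.5944
Iteration 2:
  α = (-5 - (4)·0.2778 - (-1)·-0.5944) / (8) = -0.8382
  β = (5 - (-4)·-0.8382 - (-4)·-0.5944) / (9) = -0.0812
  γ = (-2 - (-2)·-0.8382 - (-1)·-0.0812) / (5) = -0.7515
Iteration 3:
  α = (-5 - (4)·-0.0812 - (-1)·-0.7515) / (8) = -0.6783
  β = (5 - (-4)·-0.6783 - (-4)·-0.7515) / (9) = -0.0799
  γ = (-2 - (-2)·-0.6783 - (-1)·-0.0799) / (5) = -0.6873
Residual b − A·x = (0.0587, 0.2567, 0.0000)

0.0000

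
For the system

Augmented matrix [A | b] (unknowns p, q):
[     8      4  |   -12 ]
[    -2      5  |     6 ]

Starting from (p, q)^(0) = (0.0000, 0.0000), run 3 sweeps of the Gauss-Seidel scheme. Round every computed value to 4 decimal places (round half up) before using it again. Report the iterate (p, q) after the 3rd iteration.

(-1.7400, 0.5040)

Iteration 1:
  p = (-12 - (4)·0.0000) / (8) = -1.5000
  q = (6 - (-2)·-1.5000) / (5) = 0.6000
Iteration 2:
  p = (-12 - (4)·0.6000) / (8) = -1.8000
  q = (6 - (-2)·-1.8000) / (5) = 0.4800
Iteration 3:
  p = (-12 - (4)·0.4800) / (8) = -1.7400
  q = (6 - (-2)·-1.7400) / (5) = 0.5040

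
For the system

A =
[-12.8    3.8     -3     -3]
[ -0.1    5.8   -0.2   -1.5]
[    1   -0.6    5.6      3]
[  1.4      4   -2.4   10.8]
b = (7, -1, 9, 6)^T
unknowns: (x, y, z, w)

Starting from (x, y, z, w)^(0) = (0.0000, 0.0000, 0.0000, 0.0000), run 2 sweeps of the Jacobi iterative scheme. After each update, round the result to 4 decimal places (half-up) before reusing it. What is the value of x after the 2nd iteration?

-1.1049

Iteration 1:
  x = (7 - (3.8)·0.0000 - (-3)·0.0000 - (-3)·0.0000) / (-12.8) = -0.5469
  y = (-1 - (-0.1)·0.0000 - (-0.2)·0.0000 - (-1.5)·0.0000) / (5.8) = -0.1724
  z = (9 - (1)·0.0000 - (-0.6)·0.0000 - (3)·0.0000) / (5.6) = 1.6071
  w = (6 - (1.4)·0.0000 - (4)·0.0000 - (-2.4)·0.0000) / (10.8) = 0.5556
Iteration 2:
  x = (7 - (3.8)·-0.1724 - (-3)·1.6071 - (-3)·0.5556) / (-12.8) = -1.1049
  y = (-1 - (-0.1)·-0.5469 - (-0.2)·1.6071 - (-1.5)·0.5556) / (5.8) = 0.0173
  z = (9 - (1)·-0.5469 - (-0.6)·-0.1724 - (3)·0.5556) / (5.6) = 1.3887
  w = (6 - (1.4)·-0.5469 - (4)·-0.1724 - (-2.4)·1.6071) / (10.8) = 1.0474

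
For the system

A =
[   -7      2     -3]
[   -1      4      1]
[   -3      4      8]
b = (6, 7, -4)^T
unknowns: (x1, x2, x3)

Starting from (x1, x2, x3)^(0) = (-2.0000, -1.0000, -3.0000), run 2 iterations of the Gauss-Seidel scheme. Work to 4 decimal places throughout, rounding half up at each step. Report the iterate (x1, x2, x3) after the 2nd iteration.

(0.6020, 2.3291, -1.4388)

Iteration 1:
  x1 = (6 - (2)·-1.0000 - (-3)·-3.0000) / (-7) = 0.1429
  x2 = (7 - (-1)·0.1429 - (1)·-3.0000) / (4) = 2.5357
  x3 = (-4 - (-3)·0.1429 - (4)·2.5357) / (8) = -1.7143
Iteration 2:
  x1 = (6 - (2)·2.5357 - (-3)·-1.7143) / (-7) = 0.6020
  x2 = (7 - (-1)·0.6020 - (1)·-1.7143) / (4) = 2.3291
  x3 = (-4 - (-3)·0.6020 - (4)·2.3291) / (8) = -1.4388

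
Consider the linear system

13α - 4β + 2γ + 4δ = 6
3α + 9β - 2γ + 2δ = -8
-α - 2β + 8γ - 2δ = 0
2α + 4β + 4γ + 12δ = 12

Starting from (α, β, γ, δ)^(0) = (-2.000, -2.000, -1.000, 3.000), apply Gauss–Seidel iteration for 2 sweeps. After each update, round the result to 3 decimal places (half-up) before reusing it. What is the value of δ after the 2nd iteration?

1.395

Iteration 1:
  α = (6 - (-4)·-2.000 - (2)·-1.000 - (4)·3.000) / (13) = -0.923
  β = (-8 - (3)·-0.923 - (-2)·-1.000 - (2)·3.000) / (9) = -1.470
  γ = (0 - (-1)·-0.923 - (-2)·-1.470 - (-2)·3.000) / (8) = 0.267
  δ = (12 - (2)·-0.923 - (4)·-1.470 - (4)·0.267) / (12) = 1.555
Iteration 2:
  α = (6 - (-4)·-1.470 - (2)·0.267 - (4)·1.555) / (13) = -0.510
  β = (-8 - (3)·-0.510 - (-2)·0.267 - (2)·1.555) / (9) = -1.005
  γ = (0 - (-1)·-0.510 - (-2)·-1.005 - (-2)·1.555) / (8) = 0.074
  δ = (12 - (2)·-0.510 - (4)·-1.005 - (4)·0.074) / (12) = 1.395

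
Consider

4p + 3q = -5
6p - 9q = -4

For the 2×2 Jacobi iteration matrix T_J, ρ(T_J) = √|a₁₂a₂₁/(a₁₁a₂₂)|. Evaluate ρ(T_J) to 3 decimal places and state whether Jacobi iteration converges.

a₁₂a₂₁/(a₁₁a₂₂) = (3)·(6) / ((4)·(-9)) = -0.500000
ρ = √|-0.500000| = √0.500000 = 0.707
ρ < 1, so Jacobi converges

0.707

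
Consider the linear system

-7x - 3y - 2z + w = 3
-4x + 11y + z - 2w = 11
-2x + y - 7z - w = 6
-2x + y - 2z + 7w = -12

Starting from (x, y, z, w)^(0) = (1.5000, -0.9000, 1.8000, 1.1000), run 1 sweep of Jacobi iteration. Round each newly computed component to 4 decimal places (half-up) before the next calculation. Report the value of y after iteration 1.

1.5818

Iteration 1:
  x = (3 - (-3)·-0.9000 - (-2)·1.8000 - (1)·1.1000) / (-7) = -0.4000
  y = (11 - (-4)·1.5000 - (1)·1.8000 - (-2)·1.1000) / (11) = 1.5818
  z = (6 - (-2)·1.5000 - (1)·-0.9000 - (-1)·1.1000) / (-7) = -1.5714
  w = (-12 - (-2)·1.5000 - (1)·-0.9000 - (-2)·1.8000) / (7) = -0.6429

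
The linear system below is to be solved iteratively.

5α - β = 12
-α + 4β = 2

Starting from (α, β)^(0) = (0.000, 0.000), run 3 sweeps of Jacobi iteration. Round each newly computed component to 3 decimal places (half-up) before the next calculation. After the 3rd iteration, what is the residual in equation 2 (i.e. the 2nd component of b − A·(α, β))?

0.120

Iteration 1:
  α = (12 - (-1)·0.000) / (5) = 2.400
  β = (2 - (-1)·0.000) / (4) = 0.500
Iteration 2:
  α = (12 - (-1)·0.500) / (5) = 2.500
  β = (2 - (-1)·2.400) / (4) = 1.100
Iteration 3:
  α = (12 - (-1)·1.100) / (5) = 2.620
  β = (2 - (-1)·2.500) / (4) = 1.125
Residual b − A·x = (0.025, 0.120)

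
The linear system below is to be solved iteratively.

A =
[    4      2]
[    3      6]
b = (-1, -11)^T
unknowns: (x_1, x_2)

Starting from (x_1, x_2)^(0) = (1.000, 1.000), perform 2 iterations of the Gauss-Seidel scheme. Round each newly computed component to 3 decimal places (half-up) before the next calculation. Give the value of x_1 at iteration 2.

0.479

Iteration 1:
  x_1 = (-1 - (2)·1.000) / (4) = -0.750
  x_2 = (-11 - (3)·-0.750) / (6) = -1.458
Iteration 2:
  x_1 = (-1 - (2)·-1.458) / (4) = 0.479
  x_2 = (-11 - (3)·0.479) / (6) = -2.073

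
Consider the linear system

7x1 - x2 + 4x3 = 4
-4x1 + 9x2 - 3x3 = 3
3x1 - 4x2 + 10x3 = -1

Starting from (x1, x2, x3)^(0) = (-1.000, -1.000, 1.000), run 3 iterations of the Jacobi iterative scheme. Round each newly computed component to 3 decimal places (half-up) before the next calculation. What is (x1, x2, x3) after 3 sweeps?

(0.582, 0.663, -0.234)

Iteration 1:
  x1 = (4 - (-1)·-1.000 - (4)·1.000) / (7) = -0.143
  x2 = (3 - (-4)·-1.000 - (-3)·1.000) / (9) = 0.222
  x3 = (-1 - (3)·-1.000 - (-4)·-1.000) / (10) = -0.200
Iteration 2:
  x1 = (4 - (-1)·0.222 - (4)·-0.200) / (7) = 0.717
  x2 = (3 - (-4)·-0.143 - (-3)·-0.200) / (9) = 0.203
  x3 = (-1 - (3)·-0.143 - (-4)·0.222) / (10) = 0.032
Iteration 3:
  x1 = (4 - (-1)·0.203 - (4)·0.032) / (7) = 0.582
  x2 = (3 - (-4)·0.717 - (-3)·0.032) / (9) = 0.663
  x3 = (-1 - (3)·0.717 - (-4)·0.203) / (10) = -0.234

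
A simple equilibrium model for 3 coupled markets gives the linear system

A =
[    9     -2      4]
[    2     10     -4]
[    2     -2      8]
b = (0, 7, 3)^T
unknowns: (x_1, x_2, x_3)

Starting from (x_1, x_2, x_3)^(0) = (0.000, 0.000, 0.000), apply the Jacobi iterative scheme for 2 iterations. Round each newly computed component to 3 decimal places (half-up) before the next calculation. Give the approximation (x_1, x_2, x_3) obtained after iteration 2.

Iteration 1:
  x_1 = (0 - (-2)·0.000 - (4)·0.000) / (9) = 0.000
  x_2 = (7 - (2)·0.000 - (-4)·0.000) / (10) = 0.700
  x_3 = (3 - (2)·0.000 - (-2)·0.000) / (8) = 0.375
Iteration 2:
  x_1 = (0 - (-2)·0.700 - (4)·0.375) / (9) = -0.011
  x_2 = (7 - (2)·0.000 - (-4)·0.375) / (10) = 0.850
  x_3 = (3 - (2)·0.000 - (-2)·0.700) / (8) = 0.550

(-0.011, 0.850, 0.550)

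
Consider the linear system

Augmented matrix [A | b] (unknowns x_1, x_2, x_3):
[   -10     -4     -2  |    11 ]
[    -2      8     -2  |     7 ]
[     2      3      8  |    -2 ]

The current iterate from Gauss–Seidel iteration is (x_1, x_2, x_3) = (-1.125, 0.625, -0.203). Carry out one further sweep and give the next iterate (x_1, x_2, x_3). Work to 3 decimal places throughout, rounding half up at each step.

One sweep:
  x_1 = (11 - (-4)·0.625 - (-2)·-0.203) / (-10) = -1.309
  x_2 = (7 - (-2)·-1.309 - (-2)·-0.203) / (8) = 0.497
  x_3 = (-2 - (2)·-1.309 - (3)·0.497) / (8) = -0.109

(-1.309, 0.497, -0.109)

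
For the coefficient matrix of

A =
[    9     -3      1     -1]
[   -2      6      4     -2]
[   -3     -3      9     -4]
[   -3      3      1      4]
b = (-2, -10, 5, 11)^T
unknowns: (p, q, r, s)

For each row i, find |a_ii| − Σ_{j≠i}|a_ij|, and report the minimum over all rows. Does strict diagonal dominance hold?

-3

row 1: |9| − (3+1+1) = 4
row 2: |6| − (2+4+2) = -2
row 3: |9| − (3+3+4) = -1
row 4: |4| − (3+3+1) = -3
minimum over rows = -3 → not strictly diagonally dominant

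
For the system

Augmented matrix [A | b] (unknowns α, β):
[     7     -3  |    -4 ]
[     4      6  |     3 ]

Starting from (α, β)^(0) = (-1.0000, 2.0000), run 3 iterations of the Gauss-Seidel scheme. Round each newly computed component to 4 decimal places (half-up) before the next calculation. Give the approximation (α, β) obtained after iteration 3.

Iteration 1:
  α = (-4 - (-3)·2.0000) / (7) = 0.2857
  β = (3 - (4)·0.2857) / (6) = 0.3095
Iteration 2:
  α = (-4 - (-3)·0.3095) / (7) = -0.4388
  β = (3 - (4)·-0.4388) / (6) = 0.7925
Iteration 3:
  α = (-4 - (-3)·0.7925) / (7) = -0.2318
  β = (3 - (4)·-0.2318) / (6) = 0.6545

(-0.2318, 0.6545)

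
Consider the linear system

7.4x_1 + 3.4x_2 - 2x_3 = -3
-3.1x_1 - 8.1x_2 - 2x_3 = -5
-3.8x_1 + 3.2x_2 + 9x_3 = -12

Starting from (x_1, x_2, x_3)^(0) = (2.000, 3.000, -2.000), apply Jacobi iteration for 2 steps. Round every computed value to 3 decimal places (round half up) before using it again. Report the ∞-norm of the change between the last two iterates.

Iteration 1:
  x_1 = (-3 - (3.4)·3.000 - (-2)·-2.000) / (7.4) = -2.324
  x_2 = (-5 - (-3.1)·2.000 - (-2)·-2.000) / (-8.1) = 0.346
  x_3 = (-12 - (-3.8)·2.000 - (3.2)·3.000) / (9) = -1.556
Iteration 2:
  x_1 = (-3 - (3.4)·0.346 - (-2)·-1.556) / (7.4) = -0.985
  x_2 = (-5 - (-3.1)·-2.324 - (-2)·-1.556) / (-8.1) = 1.891
  x_3 = (-12 - (-3.8)·-2.324 - (3.2)·0.346) / (9) = -2.438
Change: (1.339, 1.545, -0.882) → max |·| = 1.545

1.545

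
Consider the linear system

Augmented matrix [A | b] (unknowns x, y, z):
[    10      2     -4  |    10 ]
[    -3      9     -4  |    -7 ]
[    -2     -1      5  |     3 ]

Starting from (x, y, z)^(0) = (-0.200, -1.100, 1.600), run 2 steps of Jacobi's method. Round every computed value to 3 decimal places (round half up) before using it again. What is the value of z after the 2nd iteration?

1.317

Iteration 1:
  x = (10 - (2)·-1.100 - (-4)·1.600) / (10) = 1.860
  y = (-7 - (-3)·-0.200 - (-4)·1.600) / (9) = -0.133
  z = (3 - (-2)·-0.200 - (-1)·-1.100) / (5) = 0.300
Iteration 2:
  x = (10 - (2)·-0.133 - (-4)·0.300) / (10) = 1.147
  y = (-7 - (-3)·1.860 - (-4)·0.300) / (9) = -0.024
  z = (3 - (-2)·1.860 - (-1)·-0.133) / (5) = 1.317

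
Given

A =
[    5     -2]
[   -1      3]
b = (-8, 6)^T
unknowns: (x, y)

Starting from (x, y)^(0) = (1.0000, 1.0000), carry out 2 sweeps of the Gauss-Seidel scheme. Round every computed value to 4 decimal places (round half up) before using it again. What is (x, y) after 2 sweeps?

(-0.9600, 1.6800)

Iteration 1:
  x = (-8 - (-2)·1.0000) / (5) = -1.2000
  y = (6 - (-1)·-1.2000) / (3) = 1.6000
Iteration 2:
  x = (-8 - (-2)·1.6000) / (5) = -0.9600
  y = (6 - (-1)·-0.9600) / (3) = 1.6800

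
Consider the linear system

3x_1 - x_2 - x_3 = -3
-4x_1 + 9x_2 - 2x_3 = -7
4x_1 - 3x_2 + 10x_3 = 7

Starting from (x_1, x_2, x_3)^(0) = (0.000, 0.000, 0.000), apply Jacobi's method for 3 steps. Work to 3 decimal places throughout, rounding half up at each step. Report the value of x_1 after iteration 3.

-1.067

Iteration 1:
  x_1 = (-3 - (-1)·0.000 - (-1)·0.000) / (3) = -1.000
  x_2 = (-7 - (-4)·0.000 - (-2)·0.000) / (9) = -0.778
  x_3 = (7 - (4)·0.000 - (-3)·0.000) / (10) = 0.700
Iteration 2:
  x_1 = (-3 - (-1)·-0.778 - (-1)·0.700) / (3) = -1.026
  x_2 = (-7 - (-4)·-1.000 - (-2)·0.700) / (9) = -1.067
  x_3 = (7 - (4)·-1.000 - (-3)·-0.778) / (10) = 0.867
Iteration 3:
  x_1 = (-3 - (-1)·-1.067 - (-1)·0.867) / (3) = -1.067
  x_2 = (-7 - (-4)·-1.026 - (-2)·0.867) / (9) = -1.041
  x_3 = (7 - (4)·-1.026 - (-3)·-1.067) / (10) = 0.790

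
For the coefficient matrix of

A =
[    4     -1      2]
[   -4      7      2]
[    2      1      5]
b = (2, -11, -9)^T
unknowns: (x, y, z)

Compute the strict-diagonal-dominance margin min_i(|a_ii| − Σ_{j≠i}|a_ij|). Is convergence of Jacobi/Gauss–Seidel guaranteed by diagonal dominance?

1

row 1: |4| − (1+2) = 1
row 2: |7| − (4+2) = 1
row 3: |5| − (2+1) = 2
minimum over rows = 1 → strictly diagonally dominant (convergence guaranteed)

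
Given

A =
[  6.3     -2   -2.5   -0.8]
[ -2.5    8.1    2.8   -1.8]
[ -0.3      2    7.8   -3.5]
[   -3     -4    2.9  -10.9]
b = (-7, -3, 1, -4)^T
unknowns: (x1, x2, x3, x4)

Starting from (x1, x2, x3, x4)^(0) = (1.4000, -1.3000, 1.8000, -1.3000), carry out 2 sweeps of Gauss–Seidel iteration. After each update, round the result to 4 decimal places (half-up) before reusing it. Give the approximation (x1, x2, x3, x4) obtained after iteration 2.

Iteration 1:
  x1 = (-7 - (-2)·-1.3000 - (-2.5)·1.8000 - (-0.8)·-1.3000) / (6.3) = -0.9746
  x2 = (-3 - (-2.5)·-0.9746 - (2.8)·1.8000 - (-1.8)·-1.3000) / (8.1) = -1.5823
  x3 = (1 - (-0.3)·-0.9746 - (2)·-1.5823 - (-3.5)·-1.3000) / (7.8) = -0.0869
  x4 = (-4 - (-3)·-0.9746 - (-4)·-1.5823 - (2.9)·-0.0869) / (-10.9) = 1.1928
Iteration 2:
  x1 = (-7 - (-2)·-1.5823 - (-2.5)·-0.0869 - (-0.8)·1.1928) / (6.3) = -1.4964
  x2 = (-3 - (-2.5)·-1.4964 - (2.8)·-0.0869 - (-1.8)·1.1928) / (8.1) = -0.5371
  x3 = (1 - (-0.3)·-1.4964 - (2)·-0.5371 - (-3.5)·1.1928) / (7.8) = 0.7436
  x4 = (-4 - (-3)·-1.4964 - (-4)·-0.5371 - (2.9)·0.7436) / (-10.9) = 1.1738

(-1.4964, -0.5371, 0.7436, 1.1738)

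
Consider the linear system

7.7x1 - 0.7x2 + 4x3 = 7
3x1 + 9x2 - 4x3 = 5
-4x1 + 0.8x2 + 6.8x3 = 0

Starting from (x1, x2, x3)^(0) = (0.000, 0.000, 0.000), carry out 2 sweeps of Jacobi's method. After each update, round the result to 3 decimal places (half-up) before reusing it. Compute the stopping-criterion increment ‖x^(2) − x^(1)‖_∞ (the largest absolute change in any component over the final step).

0.469

Iteration 1:
  x1 = (7 - (-0.7)·0.000 - (4)·0.000) / (7.7) = 0.909
  x2 = (5 - (3)·0.000 - (-4)·0.000) / (9) = 0.556
  x3 = (0 - (-4)·0.000 - (0.8)·0.000) / (6.8) = 0.000
Iteration 2:
  x1 = (7 - (-0.7)·0.556 - (4)·0.000) / (7.7) = 0.960
  x2 = (5 - (3)·0.909 - (-4)·0.000) / (9) = 0.253
  x3 = (0 - (-4)·0.909 - (0.8)·0.556) / (6.8) = 0.469
Change: (0.051, -0.303, 0.469) → max |·| = 0.469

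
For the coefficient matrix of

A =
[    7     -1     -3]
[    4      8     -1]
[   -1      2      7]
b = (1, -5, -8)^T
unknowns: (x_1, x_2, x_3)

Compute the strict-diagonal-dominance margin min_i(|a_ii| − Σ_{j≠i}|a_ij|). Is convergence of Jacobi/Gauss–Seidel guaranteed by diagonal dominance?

row 1: |7| − (1+3) = 3
row 2: |8| − (4+1) = 3
row 3: |7| − (1+2) = 4
minimum over rows = 3 → strictly diagonally dominant (convergence guaranteed)

3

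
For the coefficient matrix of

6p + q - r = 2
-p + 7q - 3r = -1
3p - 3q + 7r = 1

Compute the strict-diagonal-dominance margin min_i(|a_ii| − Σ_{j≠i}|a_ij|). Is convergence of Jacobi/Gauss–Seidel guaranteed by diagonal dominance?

row 1: |6| − (1+1) = 4
row 2: |7| − (1+3) = 3
row 3: |7| − (3+3) = 1
minimum over rows = 1 → strictly diagonally dominant (convergence guaranteed)

1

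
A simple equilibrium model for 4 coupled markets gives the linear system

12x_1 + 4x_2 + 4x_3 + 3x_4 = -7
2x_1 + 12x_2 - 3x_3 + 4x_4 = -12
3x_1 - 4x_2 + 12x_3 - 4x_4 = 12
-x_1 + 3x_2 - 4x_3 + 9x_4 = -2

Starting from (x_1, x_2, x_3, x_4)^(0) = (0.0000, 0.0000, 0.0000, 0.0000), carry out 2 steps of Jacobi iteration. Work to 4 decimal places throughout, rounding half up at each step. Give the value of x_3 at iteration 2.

0.7384

Iteration 1:
  x_1 = (-7 - (4)·0.0000 - (4)·0.0000 - (3)·0.0000) / (12) = -0.5833
  x_2 = (-12 - (2)·0.0000 - (-3)·0.0000 - (4)·0.0000) / (12) = -1.0000
  x_3 = (12 - (3)·0.0000 - (-4)·0.0000 - (-4)·0.0000) / (12) = 1.0000
  x_4 = (-2 - (-1)·0.0000 - (3)·0.0000 - (-4)·0.0000) / (9) = -0.2222
Iteration 2:
  x_1 = (-7 - (4)·-1.0000 - (4)·1.0000 - (3)·-0.2222) / (12) = -0.5278
  x_2 = (-12 - (2)·-0.5833 - (-3)·1.0000 - (4)·-0.2222) / (12) = -0.5787
  x_3 = (12 - (3)·-0.5833 - (-4)·-1.0000 - (-4)·-0.2222) / (12) = 0.7384
  x_4 = (-2 - (-1)·-0.5833 - (3)·-1.0000 - (-4)·1.0000) / (9) = 0.4907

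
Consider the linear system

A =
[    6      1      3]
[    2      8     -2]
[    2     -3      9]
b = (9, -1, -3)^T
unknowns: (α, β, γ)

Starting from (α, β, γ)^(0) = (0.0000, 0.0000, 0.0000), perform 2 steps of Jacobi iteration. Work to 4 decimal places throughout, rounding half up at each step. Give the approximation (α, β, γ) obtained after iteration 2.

(1.6875, -0.5833, -0.7083)

Iteration 1:
  α = (9 - (1)·0.0000 - (3)·0.0000) / (6) = 1.5000
  β = (-1 - (2)·0.0000 - (-2)·0.0000) / (8) = -0.1250
  γ = (-3 - (2)·0.0000 - (-3)·0.0000) / (9) = -0.3333
Iteration 2:
  α = (9 - (1)·-0.1250 - (3)·-0.3333) / (6) = 1.6875
  β = (-1 - (2)·1.5000 - (-2)·-0.3333) / (8) = -0.5833
  γ = (-3 - (2)·1.5000 - (-3)·-0.1250) / (9) = -0.7083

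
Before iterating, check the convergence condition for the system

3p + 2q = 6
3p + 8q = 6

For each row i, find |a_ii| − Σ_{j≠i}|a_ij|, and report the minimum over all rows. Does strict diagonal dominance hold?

row 1: |3| − (2) = 1
row 2: |8| − (3) = 5
minimum over rows = 1 → strictly diagonally dominant (convergence guaranteed)

1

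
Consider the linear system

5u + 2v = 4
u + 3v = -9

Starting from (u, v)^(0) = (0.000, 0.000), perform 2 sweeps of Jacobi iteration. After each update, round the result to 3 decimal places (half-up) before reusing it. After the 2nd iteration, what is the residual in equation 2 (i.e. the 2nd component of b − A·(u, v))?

-1.199

Iteration 1:
  u = (4 - (2)·0.000) / (5) = 0.800
  v = (-9 - (1)·0.000) / (3) = -3.000
Iteration 2:
  u = (4 - (2)·-3.000) / (5) = 2.000
  v = (-9 - (1)·0.800) / (3) = -3.267
Residual b − A·x = (0.534, -1.199)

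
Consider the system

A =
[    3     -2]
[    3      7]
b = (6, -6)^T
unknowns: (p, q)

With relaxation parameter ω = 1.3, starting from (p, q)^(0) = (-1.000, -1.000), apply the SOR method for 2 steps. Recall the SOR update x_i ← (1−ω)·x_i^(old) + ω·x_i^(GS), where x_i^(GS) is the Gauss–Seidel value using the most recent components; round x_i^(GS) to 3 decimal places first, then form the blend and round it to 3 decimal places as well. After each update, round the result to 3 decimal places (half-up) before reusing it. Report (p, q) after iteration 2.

(0.304, -0.699)

Iteration 1:
  p: GS value = (6 - (-2)·-1.000) / (3) = 1.333;  p ← (1−ω)·-1.000 + ω·1.333 = 2.033
  q: GS value = (-6 - (3)·2.033) / (7) = -1.728;  q ← (1−ω)·-1.000 + ω·-1.728 = -1.946
Iteration 2:
  p: GS value = (6 - (-2)·-1.946) / (3) = 0.703;  p ← (1−ω)·2.033 + ω·0.703 = 0.304
  q: GS value = (-6 - (3)·0.304) / (7) = -0.987;  q ← (1−ω)·-1.946 + ω·-0.987 = -0.699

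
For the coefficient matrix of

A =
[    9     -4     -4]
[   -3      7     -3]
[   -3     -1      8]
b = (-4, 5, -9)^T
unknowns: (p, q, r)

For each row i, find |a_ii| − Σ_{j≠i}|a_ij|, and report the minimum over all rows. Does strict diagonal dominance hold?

row 1: |9| − (4+4) = 1
row 2: |7| − (3+3) = 1
row 3: |8| − (3+1) = 4
minimum over rows = 1 → strictly diagonally dominant (convergence guaranteed)

1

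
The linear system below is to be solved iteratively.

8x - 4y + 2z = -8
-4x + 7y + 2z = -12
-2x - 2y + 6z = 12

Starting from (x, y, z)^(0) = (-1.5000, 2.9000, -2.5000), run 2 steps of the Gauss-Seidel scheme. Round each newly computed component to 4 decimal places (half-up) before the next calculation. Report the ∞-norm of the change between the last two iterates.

2.9658

Iteration 1:
  x = (-8 - (-4)·2.9000 - (2)·-2.5000) / (8) = 1.0750
  y = (-12 - (-4)·1.0750 - (2)·-2.5000) / (7) = -0.3857
  z = (12 - (-2)·1.0750 - (-2)·-0.3857) / (6) = 2.2298
Iteration 2:
  x = (-8 - (-4)·-0.3857 - (2)·2.2298) / (8) = -1.7503
  y = (-12 - (-4)·-1.7503 - (2)·2.2298) / (7) = -3.3515
  z = (12 - (-2)·-1.7503 - (-2)·-3.3515) / (6) = 0.2994
Change: (-2.8253, -2.9658, -1.9304) → max |·| = 2.9658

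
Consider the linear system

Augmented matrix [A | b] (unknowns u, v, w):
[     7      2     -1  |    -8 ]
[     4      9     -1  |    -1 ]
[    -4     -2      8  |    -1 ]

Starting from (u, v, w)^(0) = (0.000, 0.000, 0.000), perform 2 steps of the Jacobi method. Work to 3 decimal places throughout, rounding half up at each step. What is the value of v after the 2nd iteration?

0.383

Iteration 1:
  u = (-8 - (2)·0.000 - (-1)·0.000) / (7) = -1.143
  v = (-1 - (4)·0.000 - (-1)·0.000) / (9) = -0.111
  w = (-1 - (-4)·0.000 - (-2)·0.000) / (8) = -0.125
Iteration 2:
  u = (-8 - (2)·-0.111 - (-1)·-0.125) / (7) = -1.129
  v = (-1 - (4)·-1.143 - (-1)·-0.125) / (9) = 0.383
  w = (-1 - (-4)·-1.143 - (-2)·-0.111) / (8) = -0.724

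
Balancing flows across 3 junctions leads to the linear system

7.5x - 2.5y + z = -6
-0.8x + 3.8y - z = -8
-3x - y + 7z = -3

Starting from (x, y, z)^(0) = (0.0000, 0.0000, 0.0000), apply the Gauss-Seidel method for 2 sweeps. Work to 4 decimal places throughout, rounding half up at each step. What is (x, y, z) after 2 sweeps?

Iteration 1:
  x = (-6 - (-2.5)·0.0000 - (1)·0.0000) / (7.5) = -0.8000
  y = (-8 - (-0.8)·-0.8000 - (-1)·0.0000) / (3.8) = -2.2737
  z = (-3 - (-3)·-0.8000 - (-1)·-2.2737) / (7) = -1.0962
Iteration 2:
  x = (-6 - (-2.5)·-2.2737 - (1)·-1.0962) / (7.5) = -1.4117
  y = (-8 - (-0.8)·-1.4117 - (-1)·-1.0962) / (3.8) = -2.6909
  z = (-3 - (-3)·-1.4117 - (-1)·-2.6909) / (7) = -1.4180

(-1.4117, -2.6909, -1.4180)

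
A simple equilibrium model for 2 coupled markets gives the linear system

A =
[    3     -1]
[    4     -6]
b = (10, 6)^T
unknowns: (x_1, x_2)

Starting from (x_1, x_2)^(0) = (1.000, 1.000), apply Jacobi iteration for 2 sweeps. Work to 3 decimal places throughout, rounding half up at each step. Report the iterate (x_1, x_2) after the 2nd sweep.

(3.222, 1.445)

Iteration 1:
  x_1 = (10 - (-1)·1.000) / (3) = 3.667
  x_2 = (6 - (4)·1.000) / (-6) = -0.333
Iteration 2:
  x_1 = (10 - (-1)·-0.333) / (3) = 3.222
  x_2 = (6 - (4)·3.667) / (-6) = 1.445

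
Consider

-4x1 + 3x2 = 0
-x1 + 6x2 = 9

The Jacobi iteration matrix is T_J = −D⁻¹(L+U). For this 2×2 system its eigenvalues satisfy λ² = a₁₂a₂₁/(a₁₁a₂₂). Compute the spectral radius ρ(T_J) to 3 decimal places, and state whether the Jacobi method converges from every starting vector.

0.354

a₁₂a₂₁/(a₁₁a₂₂) = (3)·(-1) / ((-4)·(6)) = 0.125000
ρ = √|0.125000| = √0.125000 = 0.354
ρ < 1, so Jacobi converges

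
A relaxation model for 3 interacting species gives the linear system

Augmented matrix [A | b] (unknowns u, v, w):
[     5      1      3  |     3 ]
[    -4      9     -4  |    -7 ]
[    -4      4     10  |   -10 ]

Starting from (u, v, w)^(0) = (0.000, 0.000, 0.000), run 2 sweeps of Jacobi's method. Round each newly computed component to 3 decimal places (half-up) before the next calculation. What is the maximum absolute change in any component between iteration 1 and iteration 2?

Iteration 1:
  u = (3 - (1)·0.000 - (3)·0.000) / (5) = 0.600
  v = (-7 - (-4)·0.000 - (-4)·0.000) / (9) = -0.778
  w = (-10 - (-4)·0.000 - (4)·0.000) / (10) = -1.000
Iteration 2:
  u = (3 - (1)·-0.778 - (3)·-1.000) / (5) = 1.356
  v = (-7 - (-4)·0.600 - (-4)·-1.000) / (9) = -0.956
  w = (-10 - (-4)·0.600 - (4)·-0.778) / (10) = -0.449
Change: (0.756, -0.178, 0.551) → max |·| = 0.756

0.756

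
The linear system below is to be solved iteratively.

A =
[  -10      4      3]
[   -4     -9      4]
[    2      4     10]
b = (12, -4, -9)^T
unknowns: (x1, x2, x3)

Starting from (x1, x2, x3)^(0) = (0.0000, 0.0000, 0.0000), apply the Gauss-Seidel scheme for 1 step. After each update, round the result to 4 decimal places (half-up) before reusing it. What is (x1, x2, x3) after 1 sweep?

Iteration 1:
  x1 = (12 - (4)·0.0000 - (3)·0.0000) / (-10) = -1.2000
  x2 = (-4 - (-4)·-1.2000 - (4)·0.0000) / (-9) = 0.9778
  x3 = (-9 - (2)·-1.2000 - (4)·0.9778) / (10) = -1.0511

(-1.2000, 0.9778, -1.0511)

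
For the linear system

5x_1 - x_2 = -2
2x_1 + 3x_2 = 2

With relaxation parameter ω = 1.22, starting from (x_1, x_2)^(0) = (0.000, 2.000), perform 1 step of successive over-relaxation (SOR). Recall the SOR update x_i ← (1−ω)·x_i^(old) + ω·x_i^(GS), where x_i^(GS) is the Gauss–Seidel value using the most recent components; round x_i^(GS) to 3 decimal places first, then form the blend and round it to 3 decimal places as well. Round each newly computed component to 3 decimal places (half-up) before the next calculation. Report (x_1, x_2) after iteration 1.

(0.000, 0.374)

Iteration 1:
  x_1: GS value = (-2 - (-1)·2.000) / (5) = 0.000;  x_1 ← (1−ω)·0.000 + ω·0.000 = 0.000
  x_2: GS value = (2 - (2)·0.000) / (3) = 0.667;  x_2 ← (1−ω)·2.000 + ω·0.667 = 0.374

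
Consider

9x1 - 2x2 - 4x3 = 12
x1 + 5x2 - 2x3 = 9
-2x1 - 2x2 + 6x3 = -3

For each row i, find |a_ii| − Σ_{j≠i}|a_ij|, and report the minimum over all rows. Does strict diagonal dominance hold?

row 1: |9| − (2+4) = 3
row 2: |5| − (1+2) = 2
row 3: |6| − (2+2) = 2
minimum over rows = 2 → strictly diagonally dominant (convergence guaranteed)

2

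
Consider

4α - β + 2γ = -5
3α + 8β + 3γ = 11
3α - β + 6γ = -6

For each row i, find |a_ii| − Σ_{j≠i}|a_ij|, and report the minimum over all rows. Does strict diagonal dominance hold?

row 1: |4| − (1+2) = 1
row 2: |8| − (3+3) = 2
row 3: |6| − (3+1) = 2
minimum over rows = 1 → strictly diagonally dominant (convergence guaranteed)

1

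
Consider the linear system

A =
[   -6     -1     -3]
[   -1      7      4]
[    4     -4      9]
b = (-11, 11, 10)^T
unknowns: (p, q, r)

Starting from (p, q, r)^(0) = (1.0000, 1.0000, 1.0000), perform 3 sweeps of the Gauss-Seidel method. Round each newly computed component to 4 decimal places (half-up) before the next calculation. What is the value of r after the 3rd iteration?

1.1096

Iteration 1:
  p = (-11 - (-1)·1.0000 - (-3)·1.0000) / (-6) = 1.1667
  q = (11 - (-1)·1.1667 - (4)·1.0000) / (7) = 1.1667
  r = (10 - (4)·1.1667 - (-4)·1.1667) / (9) = 1.1111
Iteration 2:
  p = (-11 - (-1)·1.1667 - (-3)·1.1111) / (-6) = 1.0833
  q = (11 - (-1)·1.0833 - (4)·1.1111) / (7) = 1.0913
  r = (10 - (4)·1.0833 - (-4)·1.0913) / (9) = 1.1147
Iteration 3:
  p = (-11 - (-1)·1.0913 - (-3)·1.1147) / (-6) = 1.0941
  q = (11 - (-1)·1.0941 - (4)·1.1147) / (7) = 1.0908
  r = (10 - (4)·1.0941 - (-4)·1.0908) / (9) = 1.1096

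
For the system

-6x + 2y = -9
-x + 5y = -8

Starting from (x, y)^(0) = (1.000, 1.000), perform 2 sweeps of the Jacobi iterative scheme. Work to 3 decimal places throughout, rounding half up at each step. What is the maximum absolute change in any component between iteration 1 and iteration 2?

Iteration 1:
  x = (-9 - (2)·1.000) / (-6) = 1.833
  y = (-8 - (-1)·1.000) / (5) = -1.400
Iteration 2:
  x = (-9 - (2)·-1.400) / (-6) = 1.033
  y = (-8 - (-1)·1.833) / (5) = -1.233
Change: (-0.800, 0.167) → max |·| = 0.800

0.800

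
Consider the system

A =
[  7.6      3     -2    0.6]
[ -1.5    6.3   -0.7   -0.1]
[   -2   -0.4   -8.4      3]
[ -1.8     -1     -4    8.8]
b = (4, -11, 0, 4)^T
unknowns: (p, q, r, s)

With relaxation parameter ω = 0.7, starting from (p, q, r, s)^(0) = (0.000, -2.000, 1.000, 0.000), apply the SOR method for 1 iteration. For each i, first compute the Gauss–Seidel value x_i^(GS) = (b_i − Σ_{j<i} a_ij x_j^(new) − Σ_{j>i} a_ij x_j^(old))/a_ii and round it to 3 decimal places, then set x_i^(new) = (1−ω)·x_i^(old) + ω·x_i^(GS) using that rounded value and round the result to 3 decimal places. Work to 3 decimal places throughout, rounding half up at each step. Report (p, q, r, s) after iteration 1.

Iteration 1:
  p: GS value = (4 - (3)·-2.000 - (-2)·1.000 - (0.6)·0.000) / (7.6) = 1.579;  p ← (1−ω)·0.000 + ω·1.579 = 1.105
  q: GS value = (-11 - (-1.5)·1.105 - (-0.7)·1.000 - (-0.1)·0.000) / (6.3) = -1.372;  q ← (1−ω)·-2.000 + ω·-1.372 = -1.560
  r: GS value = (0 - (-2)·1.105 - (-0.4)·-1.560 - (3)·0.000) / (-8.4) = -0.189;  r ← (1−ω)·1.000 + ω·-0.189 = 0.168
  s: GS value = (4 - (-1.8)·1.105 - (-1)·-1.560 - (-4)·0.168) / (8.8) = 0.580;  s ← (1−ω)·0.000 + ω·0.580 = 0.406

(1.105, -1.560, 0.168, 0.406)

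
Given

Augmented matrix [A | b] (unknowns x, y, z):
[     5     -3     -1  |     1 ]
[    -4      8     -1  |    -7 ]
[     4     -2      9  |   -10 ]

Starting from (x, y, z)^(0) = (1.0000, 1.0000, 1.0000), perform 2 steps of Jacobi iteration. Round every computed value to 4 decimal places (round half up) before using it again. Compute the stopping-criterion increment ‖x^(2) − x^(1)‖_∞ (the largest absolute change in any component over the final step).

Iteration 1:
  x = (1 - (-3)·1.0000 - (-1)·1.0000) / (5) = 1.0000
  y = (-7 - (-4)·1.0000 - (-1)·1.0000) / (8) = -0.2500
  z = (-10 - (4)·1.0000 - (-2)·1.0000) / (9) = -1.3333
Iteration 2:
  x = (1 - (-3)·-0.2500 - (-1)·-1.3333) / (5) = -0.2167
  y = (-7 - (-4)·1.0000 - (-1)·-1.3333) / (8) = -0.5417
  z = (-10 - (4)·1.0000 - (-2)·-0.2500) / (9) = -1.6111
Change: (-1.2167, -0.2917, -0.2778) → max |·| = 1.2167

1.2167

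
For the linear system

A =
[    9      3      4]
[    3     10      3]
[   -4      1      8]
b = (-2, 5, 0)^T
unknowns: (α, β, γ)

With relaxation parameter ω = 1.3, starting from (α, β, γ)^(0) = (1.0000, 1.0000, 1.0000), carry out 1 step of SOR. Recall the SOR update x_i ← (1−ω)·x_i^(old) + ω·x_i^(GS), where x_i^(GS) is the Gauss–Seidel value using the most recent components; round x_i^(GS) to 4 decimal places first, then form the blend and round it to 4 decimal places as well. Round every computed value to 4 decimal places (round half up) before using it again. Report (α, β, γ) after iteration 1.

(-1.6000, 0.5840, -1.4349)

Iteration 1:
  α: GS value = (-2 - (3)·1.0000 - (4)·1.0000) / (9) = -1.0000;  α ← (1−ω)·1.0000 + ω·-1.0000 = -1.6000
  β: GS value = (5 - (3)·-1.6000 - (3)·1.0000) / (10) = 0.6800;  β ← (1−ω)·1.0000 + ω·0.6800 = 0.5840
  γ: GS value = (0 - (-4)·-1.6000 - (1)·0.5840) / (8) = -0.8730;  γ ← (1−ω)·1.0000 + ω·-0.8730 = -1.4349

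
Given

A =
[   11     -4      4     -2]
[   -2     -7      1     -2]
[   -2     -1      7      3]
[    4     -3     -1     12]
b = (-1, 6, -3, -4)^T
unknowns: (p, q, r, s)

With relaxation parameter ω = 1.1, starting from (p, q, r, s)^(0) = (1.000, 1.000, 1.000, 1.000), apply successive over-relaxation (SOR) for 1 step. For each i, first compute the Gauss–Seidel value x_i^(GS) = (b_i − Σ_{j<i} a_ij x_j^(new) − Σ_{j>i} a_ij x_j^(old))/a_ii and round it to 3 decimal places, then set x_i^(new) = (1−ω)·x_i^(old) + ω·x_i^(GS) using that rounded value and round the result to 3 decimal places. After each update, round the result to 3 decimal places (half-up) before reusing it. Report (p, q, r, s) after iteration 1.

Iteration 1:
  p: GS value = (-1 - (-4)·1.000 - (4)·1.000 - (-2)·1.000) / (11) = 0.091;  p ← (1−ω)·1.000 + ω·0.091 = 0.000
  q: GS value = (6 - (-2)·0.000 - (1)·1.000 - (-2)·1.000) / (-7) = -1.000;  q ← (1−ω)·1.000 + ω·-1.000 = -1.200
  r: GS value = (-3 - (-2)·0.000 - (-1)·-1.200 - (3)·1.000) / (7) = -1.029;  r ← (1−ω)·1.000 + ω·-1.029 = -1.232
  s: GS value = (-4 - (4)·0.000 - (-3)·-1.200 - (-1)·-1.232) / (12) = -0.736;  s ← (1−ω)·1.000 + ω·-0.736 = -0.910

(0.000, -1.200, -1.232, -0.910)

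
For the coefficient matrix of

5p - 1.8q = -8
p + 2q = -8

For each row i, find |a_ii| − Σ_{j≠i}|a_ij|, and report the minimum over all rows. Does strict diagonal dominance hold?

1

row 1: |5| − (1.8) = 3.2
row 2: |2| − (1) = 1
minimum over rows = 1 → strictly diagonally dominant (convergence guaranteed)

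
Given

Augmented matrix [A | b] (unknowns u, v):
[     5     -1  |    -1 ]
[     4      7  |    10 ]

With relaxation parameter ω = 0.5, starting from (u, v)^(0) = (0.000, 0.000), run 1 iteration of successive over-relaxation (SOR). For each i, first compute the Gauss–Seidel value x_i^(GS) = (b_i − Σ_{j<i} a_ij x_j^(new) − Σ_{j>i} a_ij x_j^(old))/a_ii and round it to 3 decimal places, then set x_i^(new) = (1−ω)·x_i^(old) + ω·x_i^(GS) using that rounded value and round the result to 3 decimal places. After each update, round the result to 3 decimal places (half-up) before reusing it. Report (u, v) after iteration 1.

Iteration 1:
  u: GS value = (-1 - (-1)·0.000) / (5) = -0.200;  u ← (1−ω)·0.000 + ω·-0.200 = -0.100
  v: GS value = (10 - (4)·-0.100) / (7) = 1.486;  v ← (1−ω)·0.000 + ω·1.486 = 0.743

(-0.100, 0.743)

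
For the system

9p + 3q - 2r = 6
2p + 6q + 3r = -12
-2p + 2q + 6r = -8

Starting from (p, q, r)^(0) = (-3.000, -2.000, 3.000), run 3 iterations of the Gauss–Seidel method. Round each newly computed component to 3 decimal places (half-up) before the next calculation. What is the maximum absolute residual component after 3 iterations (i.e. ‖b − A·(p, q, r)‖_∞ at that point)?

Iteration 1:
  p = (6 - (3)·-2.000 - (-2)·3.000) / (9) = 2.000
  q = (-12 - (2)·2.000 - (3)·3.000) / (6) = -4.167
  r = (-8 - (-2)·2.000 - (2)·-4.167) / (6) = 0.722
Iteration 2:
  p = (6 - (3)·-4.167 - (-2)·0.722) / (9) = 2.216
  q = (-12 - (2)·2.216 - (3)·0.722) / (6) = -3.100
  r = (-8 - (-2)·2.216 - (2)·-3.100) / (6) = 0.439
Iteration 3:
  p = (6 - (3)·-3.100 - (-2)·0.439) / (9) = 1.798
  q = (-12 - (2)·1.798 - (3)·0.439) / (6) = -2.819
  r = (-8 - (-2)·1.798 - (2)·-2.819) / (6) = 0.206
Residual b − A·x = (-1.313, 0.700, -0.002); ∞-norm = 1.313

1.313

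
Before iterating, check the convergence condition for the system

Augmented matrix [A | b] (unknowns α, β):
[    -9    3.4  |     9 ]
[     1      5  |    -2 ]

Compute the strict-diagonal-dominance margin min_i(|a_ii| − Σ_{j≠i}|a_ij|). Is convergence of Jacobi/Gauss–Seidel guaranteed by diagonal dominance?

row 1: |-9| − (3.4) = 5.6
row 2: |5| − (1) = 4
minimum over rows = 4 → strictly diagonally dominant (convergence guaranteed)

4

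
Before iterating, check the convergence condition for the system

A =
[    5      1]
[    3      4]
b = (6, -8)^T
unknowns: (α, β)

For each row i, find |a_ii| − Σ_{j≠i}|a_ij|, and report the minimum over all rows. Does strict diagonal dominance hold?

1

row 1: |5| − (1) = 4
row 2: |4| − (3) = 1
minimum over rows = 1 → strictly diagonally dominant (convergence guaranteed)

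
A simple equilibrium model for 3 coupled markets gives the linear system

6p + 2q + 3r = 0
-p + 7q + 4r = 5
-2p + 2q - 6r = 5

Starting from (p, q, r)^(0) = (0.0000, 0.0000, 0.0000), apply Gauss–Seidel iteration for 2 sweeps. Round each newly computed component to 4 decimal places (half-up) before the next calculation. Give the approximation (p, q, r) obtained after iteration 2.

Iteration 1:
  p = (0 - (2)·0.0000 - (3)·0.0000) / (6) = 0.0000
  q = (5 - (-1)·0.0000 - (4)·0.0000) / (7) = 0.7143
  r = (5 - (-2)·0.0000 - (2)·0.7143) / (-6) = -0.5952
Iteration 2:
  p = (0 - (2)·0.7143 - (3)·-0.5952) / (6) = 0.0595
  q = (5 - (-1)·0.0595 - (4)·-0.5952) / (7) = 1.0629
  r = (5 - (-2)·0.0595 - (2)·1.0629) / (-6) = -0.4989

(0.0595, 1.0629, -0.4989)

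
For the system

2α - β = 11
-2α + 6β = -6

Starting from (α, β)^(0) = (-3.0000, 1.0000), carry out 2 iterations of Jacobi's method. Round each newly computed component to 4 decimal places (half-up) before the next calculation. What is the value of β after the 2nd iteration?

1.0000

Iteration 1:
  α = (11 - (-1)·1.0000) / (2) = 6.0000
  β = (-6 - (-2)·-3.0000) / (6) = -2.0000
Iteration 2:
  α = (11 - (-1)·-2.0000) / (2) = 4.5000
  β = (-6 - (-2)·6.0000) / (6) = 1.0000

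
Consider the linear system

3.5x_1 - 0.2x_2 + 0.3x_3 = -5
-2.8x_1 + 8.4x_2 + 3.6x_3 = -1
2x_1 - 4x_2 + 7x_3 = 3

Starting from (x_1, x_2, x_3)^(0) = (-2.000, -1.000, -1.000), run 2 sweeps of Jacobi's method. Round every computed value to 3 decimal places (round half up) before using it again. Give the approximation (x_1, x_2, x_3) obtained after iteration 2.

Iteration 1:
  x_1 = (-5 - (-0.2)·-1.000 - (0.3)·-1.000) / (3.5) = -1.400
  x_2 = (-1 - (-2.8)·-2.000 - (3.6)·-1.000) / (8.4) = -0.357
  x_3 = (3 - (2)·-2.000 - (-4)·-1.000) / (7) = 0.429
Iteration 2:
  x_1 = (-5 - (-0.2)·-0.357 - (0.3)·0.429) / (3.5) = -1.486
  x_2 = (-1 - (-2.8)·-1.400 - (3.6)·0.429) / (8.4) = -0.770
  x_3 = (3 - (2)·-1.400 - (-4)·-0.357) / (7) = 0.625

(-1.486, -0.770, 0.625)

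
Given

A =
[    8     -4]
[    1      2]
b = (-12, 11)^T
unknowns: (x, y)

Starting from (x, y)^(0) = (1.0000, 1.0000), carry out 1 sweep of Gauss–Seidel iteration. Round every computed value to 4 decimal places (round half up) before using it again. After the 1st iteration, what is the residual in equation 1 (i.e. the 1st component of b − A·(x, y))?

Iteration 1:
  x = (-12 - (-4)·1.0000) / (8) = -1.0000
  y = (11 - (1)·-1.0000) / (2) = 6.0000
Residual b − A·x = (20.0000, 0.0000)

20.0000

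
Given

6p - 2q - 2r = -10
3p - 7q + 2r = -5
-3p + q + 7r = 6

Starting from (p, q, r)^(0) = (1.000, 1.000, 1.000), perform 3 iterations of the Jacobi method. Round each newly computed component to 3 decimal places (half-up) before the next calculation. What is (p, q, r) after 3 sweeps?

Iteration 1:
  p = (-10 - (-2)·1.000 - (-2)·1.000) / (6) = -1.000
  q = (-5 - (3)·1.000 - (2)·1.000) / (-7) = 1.429
  r = (6 - (-3)·1.000 - (1)·1.000) / (7) = 1.143
Iteration 2:
  p = (-10 - (-2)·1.429 - (-2)·1.143) / (6) = -0.809
  q = (-5 - (3)·-1.000 - (2)·1.143) / (-7) = 0.612
  r = (6 - (-3)·-1.000 - (1)·1.429) / (7) = 0.224
Iteration 3:
  p = (-10 - (-2)·0.612 - (-2)·0.224) / (6) = -1.388
  q = (-5 - (3)·-0.809 - (2)·0.224) / (-7) = 0.432
  r = (6 - (-3)·-0.809 - (1)·0.612) / (7) = 0.423

(-1.388, 0.432, 0.423)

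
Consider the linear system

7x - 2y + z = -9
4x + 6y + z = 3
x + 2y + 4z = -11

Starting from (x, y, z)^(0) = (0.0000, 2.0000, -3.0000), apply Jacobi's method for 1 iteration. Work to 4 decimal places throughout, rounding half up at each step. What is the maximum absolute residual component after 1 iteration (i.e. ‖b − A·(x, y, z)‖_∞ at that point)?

2.2857

Iteration 1:
  x = (-9 - (-2)·2.0000 - (1)·-3.0000) / (7) = -0.2857
  y = (3 - (4)·0.0000 - (1)·-3.0000) / (6) = 1.0000
  z = (-11 - (1)·0.0000 - (2)·2.0000) / (4) = -3.7500
Residual b − A·x = (-1.2501, 1.8928, 2.2857); ∞-norm = 2.2857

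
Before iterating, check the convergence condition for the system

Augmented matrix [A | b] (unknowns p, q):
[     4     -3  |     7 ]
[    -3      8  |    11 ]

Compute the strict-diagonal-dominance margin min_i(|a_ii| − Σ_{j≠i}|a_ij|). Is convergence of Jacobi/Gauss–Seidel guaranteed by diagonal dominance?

1

row 1: |4| − (3) = 1
row 2: |8| − (3) = 5
minimum over rows = 1 → strictly diagonally dominant (convergence guaranteed)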